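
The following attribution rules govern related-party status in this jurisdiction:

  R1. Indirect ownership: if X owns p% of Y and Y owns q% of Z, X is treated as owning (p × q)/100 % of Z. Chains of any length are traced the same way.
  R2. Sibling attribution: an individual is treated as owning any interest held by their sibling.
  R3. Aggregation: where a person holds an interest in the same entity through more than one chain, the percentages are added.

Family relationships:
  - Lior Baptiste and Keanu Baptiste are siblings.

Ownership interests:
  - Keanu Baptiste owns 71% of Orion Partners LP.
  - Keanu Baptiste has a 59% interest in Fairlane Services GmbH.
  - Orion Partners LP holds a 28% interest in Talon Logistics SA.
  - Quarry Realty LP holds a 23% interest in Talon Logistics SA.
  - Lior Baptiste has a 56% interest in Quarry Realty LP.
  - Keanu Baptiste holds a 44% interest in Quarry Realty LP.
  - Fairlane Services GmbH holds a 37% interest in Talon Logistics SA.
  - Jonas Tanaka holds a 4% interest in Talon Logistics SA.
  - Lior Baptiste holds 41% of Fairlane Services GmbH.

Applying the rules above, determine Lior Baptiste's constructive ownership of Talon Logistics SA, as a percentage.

By sibling attribution (R2), Lior Baptiste is treated as also owning Keanu Baptiste's interest in Fairlane Services GmbH, giving 41% + 59% = 100%.
By sibling attribution (R2), Lior Baptiste is treated as also owning Keanu Baptiste's interest in Quarry Realty LP, giving 56% + 44% = 100%.
By sibling attribution (R2), Lior Baptiste is treated as owning Keanu Baptiste's 71% interest in Orion Partners LP.
Chain via Fairlane Services GmbH (R1): 100% × 37% = 37% of Talon Logistics SA.
Chain via Quarry Realty LP (R1): 100% × 23% = 23% of Talon Logistics SA.
Chain via Orion Partners LP (R1): 71% × 28% = 19.88% of Talon Logistics SA.
Aggregating (R3): 37% + 23% + 19.88% = 79.88%.

79.88%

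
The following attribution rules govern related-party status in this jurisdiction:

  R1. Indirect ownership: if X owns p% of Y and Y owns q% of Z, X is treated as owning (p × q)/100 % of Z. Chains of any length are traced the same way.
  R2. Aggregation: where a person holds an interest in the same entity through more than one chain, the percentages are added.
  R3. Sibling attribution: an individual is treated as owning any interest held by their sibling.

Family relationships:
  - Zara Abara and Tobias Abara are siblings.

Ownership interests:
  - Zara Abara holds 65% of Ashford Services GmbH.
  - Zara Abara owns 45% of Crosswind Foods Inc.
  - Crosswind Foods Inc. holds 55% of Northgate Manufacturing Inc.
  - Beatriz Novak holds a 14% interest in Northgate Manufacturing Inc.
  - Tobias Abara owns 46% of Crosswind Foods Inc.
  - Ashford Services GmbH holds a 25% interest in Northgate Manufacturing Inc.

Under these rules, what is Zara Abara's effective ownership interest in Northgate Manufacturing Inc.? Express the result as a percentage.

By sibling attribution (R3), Zara Abara is treated as also owning Tobias Abara's interest in Crosswind Foods Inc, giving 45% + 46% = 91%.
Chain via Crosswind Foods Inc. (R1): 91% × 55% = 50.05% of Northgate Manufacturing Inc.
Chain via Ashford Services GmbH (R1): 65% × 25% = 16.25% of Northgate Manufacturing Inc.
Aggregating (R2): 50.05% + 16.25% = 66.3%.

66.3%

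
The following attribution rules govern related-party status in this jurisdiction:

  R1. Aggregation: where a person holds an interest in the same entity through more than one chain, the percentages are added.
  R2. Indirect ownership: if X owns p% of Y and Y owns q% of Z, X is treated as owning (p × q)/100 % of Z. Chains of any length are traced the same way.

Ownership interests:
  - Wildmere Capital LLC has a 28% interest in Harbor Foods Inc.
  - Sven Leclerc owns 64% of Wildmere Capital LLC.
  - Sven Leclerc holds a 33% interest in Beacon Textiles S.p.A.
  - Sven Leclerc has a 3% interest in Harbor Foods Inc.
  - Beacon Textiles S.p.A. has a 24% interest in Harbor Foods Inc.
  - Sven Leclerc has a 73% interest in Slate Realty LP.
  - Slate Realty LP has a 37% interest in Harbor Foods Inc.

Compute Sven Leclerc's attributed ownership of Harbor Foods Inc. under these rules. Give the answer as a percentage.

Chain via Wildmere Capital LLC (R2): 64% × 28% = 17.92% of Harbor Foods Inc.
Chain via Slate Realty LP (R2): 73% × 37% = 27.01% of Harbor Foods Inc.
Chain via Beacon Textiles S.p.A. (R2): 33% × 24% = 7.92% of Harbor Foods Inc.
Direct interest in Harbor Foods Inc: 3%.
Aggregating (R1): 17.92% + 27.01% + 7.92% + 3% = 55.85%.

55.85%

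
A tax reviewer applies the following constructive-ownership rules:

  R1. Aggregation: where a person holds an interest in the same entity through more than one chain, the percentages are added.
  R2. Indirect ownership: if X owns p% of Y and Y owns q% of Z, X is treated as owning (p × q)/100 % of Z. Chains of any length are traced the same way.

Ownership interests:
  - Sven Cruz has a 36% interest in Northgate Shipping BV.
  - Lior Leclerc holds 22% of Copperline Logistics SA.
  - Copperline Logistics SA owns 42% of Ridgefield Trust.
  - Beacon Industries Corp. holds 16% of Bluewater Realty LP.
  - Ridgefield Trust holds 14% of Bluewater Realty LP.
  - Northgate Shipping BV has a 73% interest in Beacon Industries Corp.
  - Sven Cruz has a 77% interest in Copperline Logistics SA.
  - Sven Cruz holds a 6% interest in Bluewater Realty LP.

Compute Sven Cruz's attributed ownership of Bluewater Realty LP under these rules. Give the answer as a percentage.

14.7324%

Chain via Northgate Shipping BV → Beacon Industries Corp. (R2): 36% × 73% × 16% = 4.2048% of Bluewater Realty LP.
Chain via Copperline Logistics SA → Ridgefield Trust (R2): 77% × 42% × 14% = 4.5276% of Bluewater Realty LP.
Direct interest in Bluewater Realty LP: 6%.
Aggregating (R1): 4.2048% + 4.5276% + 6% = 14.7324%.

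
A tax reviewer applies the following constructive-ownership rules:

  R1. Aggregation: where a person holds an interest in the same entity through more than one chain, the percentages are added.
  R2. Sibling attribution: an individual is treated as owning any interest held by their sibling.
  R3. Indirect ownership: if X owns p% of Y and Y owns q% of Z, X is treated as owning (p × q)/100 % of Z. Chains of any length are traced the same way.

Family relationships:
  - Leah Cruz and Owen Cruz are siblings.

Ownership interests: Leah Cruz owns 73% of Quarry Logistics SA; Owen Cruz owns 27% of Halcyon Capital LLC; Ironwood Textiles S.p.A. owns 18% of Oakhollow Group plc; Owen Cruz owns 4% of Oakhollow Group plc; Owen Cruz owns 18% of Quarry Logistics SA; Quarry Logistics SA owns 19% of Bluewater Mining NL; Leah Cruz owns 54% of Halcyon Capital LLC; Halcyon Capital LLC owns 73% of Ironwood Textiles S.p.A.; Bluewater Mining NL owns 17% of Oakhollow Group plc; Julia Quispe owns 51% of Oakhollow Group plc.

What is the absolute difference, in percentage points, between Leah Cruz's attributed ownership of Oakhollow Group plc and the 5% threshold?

12.5827

By sibling attribution (R2), Leah Cruz is treated as also owning Owen Cruz's interest in Halcyon Capital LLC, giving 54% + 27% = 81%.
By sibling attribution (R2), Leah Cruz is treated as also owning Owen Cruz's interest in Quarry Logistics SA, giving 73% + 18% = 91%.
By sibling attribution (R2), Leah Cruz is treated as owning Owen Cruz's 4% interest in Oakhollow Group plc.
Chain via Halcyon Capital LLC → Ironwood Textiles S.p.A. (R3): 81% × 73% × 18% = 10.6434% of Oakhollow Group plc.
Chain via Quarry Logistics SA → Bluewater Mining NL (R3): 91% × 19% × 17% = 2.9393% of Oakhollow Group plc.
Direct interest in Oakhollow Group plc: 4%.
Aggregating (R1): 10.6434% + 2.9393% + 4% = 17.5827%.
17.5827% exceeds the 5% threshold by 12.5827 percentage points.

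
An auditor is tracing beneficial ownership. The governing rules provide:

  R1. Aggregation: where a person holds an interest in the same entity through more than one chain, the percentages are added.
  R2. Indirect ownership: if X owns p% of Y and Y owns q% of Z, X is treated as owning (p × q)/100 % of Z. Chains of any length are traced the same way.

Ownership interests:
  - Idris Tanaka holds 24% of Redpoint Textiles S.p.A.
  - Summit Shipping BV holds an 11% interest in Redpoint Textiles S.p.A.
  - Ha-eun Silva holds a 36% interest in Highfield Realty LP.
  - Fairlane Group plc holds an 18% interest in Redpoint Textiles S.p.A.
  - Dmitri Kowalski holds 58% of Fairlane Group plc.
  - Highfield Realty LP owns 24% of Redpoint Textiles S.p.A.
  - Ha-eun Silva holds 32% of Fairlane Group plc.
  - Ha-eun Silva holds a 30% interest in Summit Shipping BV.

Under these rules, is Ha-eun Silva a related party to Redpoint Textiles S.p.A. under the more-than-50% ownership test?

Chain via Summit Shipping BV (R2): 30% × 11% = 3.3% of Redpoint Textiles S.p.A.
Chain via Highfield Realty LP (R2): 36% × 24% = 8.64% of Redpoint Textiles S.p.A.
Chain via Fairlane Group plc (R2): 32% × 18% = 5.76% of Redpoint Textiles S.p.A.
Aggregating (R1): 3.3% + 8.64% + 5.76% = 17.7%.
17.7% does not exceed the 50% threshold, so Ha-eun is not a related party to Redpoint Textiles S.p.A.

No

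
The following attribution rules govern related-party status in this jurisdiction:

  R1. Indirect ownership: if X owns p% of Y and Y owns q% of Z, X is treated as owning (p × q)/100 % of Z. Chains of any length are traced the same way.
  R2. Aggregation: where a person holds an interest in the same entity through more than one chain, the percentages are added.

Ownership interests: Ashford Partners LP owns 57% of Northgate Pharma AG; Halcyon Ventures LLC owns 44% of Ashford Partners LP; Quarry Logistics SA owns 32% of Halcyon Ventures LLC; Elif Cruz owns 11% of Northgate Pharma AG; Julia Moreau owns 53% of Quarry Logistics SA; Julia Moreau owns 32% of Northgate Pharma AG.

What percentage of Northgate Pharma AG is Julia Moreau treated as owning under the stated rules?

36.253568%

Chain via Quarry Logistics SA → Halcyon Ventures LLC → Ashford Partners LP (R1): 53% × 32% × 44% × 57% = 4.253568% of Northgate Pharma AG.
Direct interest in Northgate Pharma AG: 32%.
Aggregating (R2): 4.253568% + 32% = 36.253568%.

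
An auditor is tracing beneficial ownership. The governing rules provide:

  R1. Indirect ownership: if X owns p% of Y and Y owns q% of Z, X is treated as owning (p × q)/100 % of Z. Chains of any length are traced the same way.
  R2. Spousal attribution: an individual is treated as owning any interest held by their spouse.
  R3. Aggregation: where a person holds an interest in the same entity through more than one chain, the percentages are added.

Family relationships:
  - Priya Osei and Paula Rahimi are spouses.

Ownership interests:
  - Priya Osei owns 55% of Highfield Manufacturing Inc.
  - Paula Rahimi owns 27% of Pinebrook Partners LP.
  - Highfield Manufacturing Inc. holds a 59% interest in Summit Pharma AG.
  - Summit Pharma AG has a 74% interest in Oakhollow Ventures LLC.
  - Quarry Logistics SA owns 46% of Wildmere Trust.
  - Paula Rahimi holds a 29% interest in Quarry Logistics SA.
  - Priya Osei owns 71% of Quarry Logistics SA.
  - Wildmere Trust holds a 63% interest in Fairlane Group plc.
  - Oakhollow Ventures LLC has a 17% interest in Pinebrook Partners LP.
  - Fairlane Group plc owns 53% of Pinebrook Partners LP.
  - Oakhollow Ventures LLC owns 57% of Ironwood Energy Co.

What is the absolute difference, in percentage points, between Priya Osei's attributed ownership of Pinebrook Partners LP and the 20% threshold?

26.44161

By spousal attribution (R2), Priya Osei is treated as also owning Paula Rahimi's interest in Quarry Logistics SA, giving 71% + 29% = 100%.
By spousal attribution (R2), Priya Osei is treated as owning Paula Rahimi's 27% interest in Pinebrook Partners LP.
Chain via Quarry Logistics SA → Wildmere Trust → Fairlane Group plc (R1): 100% × 46% × 63% × 53% = 15.3594% of Pinebrook Partners LP.
Chain via Highfield Manufacturing Inc. → Summit Pharma AG → Oakhollow Ventures LLC (R1): 55% × 59% × 74% × 17% = 4.08221% of Pinebrook Partners LP.
Direct interest in Pinebrook Partners LP: 27%.
Aggregating (R3): 15.3594% + 4.08221% + 27% = 46.44161%.
46.44161% exceeds the 20% threshold by 26.44161 percentage points.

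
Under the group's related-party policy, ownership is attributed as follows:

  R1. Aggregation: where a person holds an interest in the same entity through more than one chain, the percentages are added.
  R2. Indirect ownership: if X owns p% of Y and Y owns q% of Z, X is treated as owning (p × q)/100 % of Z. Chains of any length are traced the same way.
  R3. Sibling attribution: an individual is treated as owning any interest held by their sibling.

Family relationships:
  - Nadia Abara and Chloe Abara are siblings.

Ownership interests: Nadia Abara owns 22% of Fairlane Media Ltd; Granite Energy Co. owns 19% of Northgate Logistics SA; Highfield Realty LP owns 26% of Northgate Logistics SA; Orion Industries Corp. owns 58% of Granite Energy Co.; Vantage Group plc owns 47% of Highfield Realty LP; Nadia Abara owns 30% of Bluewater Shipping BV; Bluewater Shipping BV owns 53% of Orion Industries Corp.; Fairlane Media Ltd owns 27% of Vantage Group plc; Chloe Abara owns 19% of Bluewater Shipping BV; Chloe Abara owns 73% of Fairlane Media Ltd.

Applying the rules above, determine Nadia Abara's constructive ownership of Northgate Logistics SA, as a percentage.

By sibling attribution (R3), Nadia Abara is treated as also owning Chloe Abara's interest in Bluewater Shipping BV, giving 30% + 19% = 49%.
By sibling attribution (R3), Nadia Abara is treated as also owning Chloe Abara's interest in Fairlane Media Ltd, giving 22% + 73% = 95%.
Chain via Bluewater Shipping BV → Orion Industries Corp. → Granite Energy Co. (R2): 49% × 53% × 58% × 19% = 2.861894% of Northgate Logistics SA.
Chain via Fairlane Media Ltd → Vantage Group plc → Highfield Realty LP (R2): 95% × 27% × 47% × 26% = 3.13443% of Northgate Logistics SA.
Aggregating (R1): 2.861894% + 3.13443% = 5.996324%.

5.996324%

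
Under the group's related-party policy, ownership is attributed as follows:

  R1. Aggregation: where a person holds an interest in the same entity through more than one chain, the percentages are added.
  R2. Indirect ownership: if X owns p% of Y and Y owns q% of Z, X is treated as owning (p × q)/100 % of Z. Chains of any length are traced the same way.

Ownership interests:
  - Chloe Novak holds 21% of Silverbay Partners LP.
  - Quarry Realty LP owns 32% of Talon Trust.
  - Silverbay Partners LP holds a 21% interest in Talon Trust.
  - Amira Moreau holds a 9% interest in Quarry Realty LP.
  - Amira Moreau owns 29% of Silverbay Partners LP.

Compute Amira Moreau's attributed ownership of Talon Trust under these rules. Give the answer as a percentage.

8.97%

Chain via Quarry Realty LP (R2): 9% × 32% = 2.88% of Talon Trust.
Chain via Silverbay Partners LP (R2): 29% × 21% = 6.09% of Talon Trust.
Aggregating (R1): 2.88% + 6.09% = 8.97%.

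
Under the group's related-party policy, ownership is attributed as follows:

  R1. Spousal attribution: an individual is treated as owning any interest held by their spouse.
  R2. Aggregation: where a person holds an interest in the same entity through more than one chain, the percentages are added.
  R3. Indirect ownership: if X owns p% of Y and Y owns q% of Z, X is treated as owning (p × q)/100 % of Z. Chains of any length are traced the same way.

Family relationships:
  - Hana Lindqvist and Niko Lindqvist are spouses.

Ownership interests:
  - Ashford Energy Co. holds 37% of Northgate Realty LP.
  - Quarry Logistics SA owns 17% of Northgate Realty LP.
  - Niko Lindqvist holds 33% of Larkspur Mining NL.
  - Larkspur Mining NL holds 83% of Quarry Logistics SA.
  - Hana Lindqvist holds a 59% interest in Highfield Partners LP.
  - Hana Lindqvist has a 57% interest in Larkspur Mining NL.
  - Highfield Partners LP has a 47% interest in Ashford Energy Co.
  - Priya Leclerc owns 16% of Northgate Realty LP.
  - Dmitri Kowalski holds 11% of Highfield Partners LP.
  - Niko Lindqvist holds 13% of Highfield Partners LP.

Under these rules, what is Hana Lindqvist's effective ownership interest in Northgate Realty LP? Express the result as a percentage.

25.2198%

By spousal attribution (R1), Hana Lindqvist is treated as also owning Niko Lindqvist's interest in Larkspur Mining NL, giving 57% + 33% = 90%.
By spousal attribution (R1), Hana Lindqvist is treated as also owning Niko Lindqvist's interest in Highfield Partners LP, giving 59% + 13% = 72%.
Chain via Larkspur Mining NL → Quarry Logistics SA (R3): 90% × 83% × 17% = 12.699% of Northgate Realty LP.
Chain via Highfield Partners LP → Ashford Energy Co. (R3): 72% × 47% × 37% = 12.5208% of Northgate Realty LP.
Aggregating (R2): 12.699% + 12.5208% = 25.2198%.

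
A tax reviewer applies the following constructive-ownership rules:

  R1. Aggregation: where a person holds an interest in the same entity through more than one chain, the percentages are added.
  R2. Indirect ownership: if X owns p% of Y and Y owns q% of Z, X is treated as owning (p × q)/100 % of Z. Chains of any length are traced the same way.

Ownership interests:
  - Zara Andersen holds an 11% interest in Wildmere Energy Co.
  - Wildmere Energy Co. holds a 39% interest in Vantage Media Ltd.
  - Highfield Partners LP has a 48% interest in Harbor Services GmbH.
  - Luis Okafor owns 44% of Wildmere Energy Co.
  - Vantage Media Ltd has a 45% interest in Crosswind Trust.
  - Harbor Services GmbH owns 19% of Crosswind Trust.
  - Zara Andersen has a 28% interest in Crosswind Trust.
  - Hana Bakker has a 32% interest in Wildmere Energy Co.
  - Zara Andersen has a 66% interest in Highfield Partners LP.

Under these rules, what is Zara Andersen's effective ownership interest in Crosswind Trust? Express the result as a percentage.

35.9497%

Chain via Highfield Partners LP → Harbor Services GmbH (R2): 66% × 48% × 19% = 6.0192% of Crosswind Trust.
Chain via Wildmere Energy Co. → Vantage Media Ltd (R2): 11% × 39% × 45% = 1.9305% of Crosswind Trust.
Direct interest in Crosswind Trust: 28%.
Aggregating (R1): 6.0192% + 1.9305% + 28% = 35.9497%.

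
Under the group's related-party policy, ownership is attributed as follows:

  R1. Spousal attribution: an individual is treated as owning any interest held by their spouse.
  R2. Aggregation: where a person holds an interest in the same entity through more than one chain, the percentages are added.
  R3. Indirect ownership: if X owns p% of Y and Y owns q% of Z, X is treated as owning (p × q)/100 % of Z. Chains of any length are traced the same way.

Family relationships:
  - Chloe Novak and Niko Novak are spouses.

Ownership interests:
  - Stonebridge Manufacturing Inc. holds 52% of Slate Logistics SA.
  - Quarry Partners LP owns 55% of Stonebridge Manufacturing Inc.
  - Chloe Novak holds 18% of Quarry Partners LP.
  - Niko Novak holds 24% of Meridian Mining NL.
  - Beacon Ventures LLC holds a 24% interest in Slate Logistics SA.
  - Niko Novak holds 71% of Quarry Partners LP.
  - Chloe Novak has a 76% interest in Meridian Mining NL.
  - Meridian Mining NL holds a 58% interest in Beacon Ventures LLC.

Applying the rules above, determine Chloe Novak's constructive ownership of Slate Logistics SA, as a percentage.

39.374%

By spousal attribution (R1), Chloe Novak is treated as also owning Niko Novak's interest in Quarry Partners LP, giving 18% + 71% = 89%.
By spousal attribution (R1), Chloe Novak is treated as also owning Niko Novak's interest in Meridian Mining NL, giving 76% + 24% = 100%.
Chain via Quarry Partners LP → Stonebridge Manufacturing Inc. (R3): 89% × 55% × 52% = 25.454% of Slate Logistics SA.
Chain via Meridian Mining NL → Beacon Ventures LLC (R3): 100% × 58% × 24% = 13.92% of Slate Logistics SA.
Aggregating (R2): 25.454% + 13.92% = 39.374%.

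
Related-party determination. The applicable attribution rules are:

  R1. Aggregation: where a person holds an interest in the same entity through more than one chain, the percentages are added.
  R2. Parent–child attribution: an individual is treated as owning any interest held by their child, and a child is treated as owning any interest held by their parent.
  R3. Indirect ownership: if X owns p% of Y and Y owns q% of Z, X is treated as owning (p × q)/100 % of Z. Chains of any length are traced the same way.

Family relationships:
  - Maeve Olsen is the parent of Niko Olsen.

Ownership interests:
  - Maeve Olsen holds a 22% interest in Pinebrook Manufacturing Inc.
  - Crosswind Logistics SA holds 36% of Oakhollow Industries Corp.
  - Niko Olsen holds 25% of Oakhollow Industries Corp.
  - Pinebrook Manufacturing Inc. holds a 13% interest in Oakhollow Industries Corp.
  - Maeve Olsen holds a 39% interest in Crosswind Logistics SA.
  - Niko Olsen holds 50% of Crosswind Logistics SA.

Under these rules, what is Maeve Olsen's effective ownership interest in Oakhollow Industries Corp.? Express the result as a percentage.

By parent–child attribution (R2), Maeve Olsen is treated as also owning Niko Olsen's interest in Crosswind Logistics SA, giving 39% + 50% = 89%.
By parent–child attribution (R2), Maeve Olsen is treated as owning Niko Olsen's 25% interest in Oakhollow Industries Corp.
Chain via Crosswind Logistics SA (R3): 89% × 36% = 32.04% of Oakhollow Industries Corp.
Chain via Pinebrook Manufacturing Inc. (R3): 22% × 13% = 2.86% of Oakhollow Industries Corp.
Direct interest in Oakhollow Industries Corp: 25%.
Aggregating (R1): 32.04% + 2.86% + 25% = 59.9%.

59.9%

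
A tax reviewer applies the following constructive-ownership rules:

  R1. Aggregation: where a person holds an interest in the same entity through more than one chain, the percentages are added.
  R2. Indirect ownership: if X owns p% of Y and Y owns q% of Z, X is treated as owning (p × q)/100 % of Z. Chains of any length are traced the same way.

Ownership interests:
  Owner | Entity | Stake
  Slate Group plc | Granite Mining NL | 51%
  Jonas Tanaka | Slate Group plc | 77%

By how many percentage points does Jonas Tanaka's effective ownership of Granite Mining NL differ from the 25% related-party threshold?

Chain via Slate Group plc (R2): 77% × 51% = 39.27% of Granite Mining NL.
39.27% exceeds the 25% threshold by 14.27 percentage points.

14.27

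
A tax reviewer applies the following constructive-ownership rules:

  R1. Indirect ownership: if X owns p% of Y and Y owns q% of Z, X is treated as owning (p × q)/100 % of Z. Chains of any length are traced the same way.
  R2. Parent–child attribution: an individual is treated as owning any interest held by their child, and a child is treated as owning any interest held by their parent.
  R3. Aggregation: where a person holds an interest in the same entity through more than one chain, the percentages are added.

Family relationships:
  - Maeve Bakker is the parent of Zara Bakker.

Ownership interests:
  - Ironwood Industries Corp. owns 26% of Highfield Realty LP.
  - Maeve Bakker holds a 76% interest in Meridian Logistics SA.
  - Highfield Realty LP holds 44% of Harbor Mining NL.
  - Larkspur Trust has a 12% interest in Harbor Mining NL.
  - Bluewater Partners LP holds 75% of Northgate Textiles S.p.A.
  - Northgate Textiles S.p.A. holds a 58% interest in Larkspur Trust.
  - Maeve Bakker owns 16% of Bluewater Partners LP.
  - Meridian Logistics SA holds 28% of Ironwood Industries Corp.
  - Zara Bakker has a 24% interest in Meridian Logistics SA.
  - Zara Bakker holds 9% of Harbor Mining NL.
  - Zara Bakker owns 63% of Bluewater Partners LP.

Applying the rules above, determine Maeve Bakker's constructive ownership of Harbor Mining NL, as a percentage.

16.327%

By parent–child attribution (R2), Maeve Bakker is treated as also owning Zara Bakker's interest in Meridian Logistics SA, giving 76% + 24% = 100%.
By parent–child attribution (R2), Maeve Bakker is treated as also owning Zara Bakker's interest in Bluewater Partners LP, giving 16% + 63% = 79%.
By parent–child attribution (R2), Maeve Bakker is treated as owning Zara Bakker's 9% interest in Harbor Mining NL.
Chain via Meridian Logistics SA → Ironwood Industries Corp. → Highfield Realty LP (R1): 100% × 28% × 26% × 44% = 3.2032% of Harbor Mining NL.
Chain via Bluewater Partners LP → Northgate Textiles S.p.A. → Larkspur Trust (R1): 79% × 75% × 58% × 12% = 4.1238% of Harbor Mining NL.
Direct interest in Harbor Mining NL: 9%.
Aggregating (R3): 3.2032% + 4.1238% + 9% = 16.327%.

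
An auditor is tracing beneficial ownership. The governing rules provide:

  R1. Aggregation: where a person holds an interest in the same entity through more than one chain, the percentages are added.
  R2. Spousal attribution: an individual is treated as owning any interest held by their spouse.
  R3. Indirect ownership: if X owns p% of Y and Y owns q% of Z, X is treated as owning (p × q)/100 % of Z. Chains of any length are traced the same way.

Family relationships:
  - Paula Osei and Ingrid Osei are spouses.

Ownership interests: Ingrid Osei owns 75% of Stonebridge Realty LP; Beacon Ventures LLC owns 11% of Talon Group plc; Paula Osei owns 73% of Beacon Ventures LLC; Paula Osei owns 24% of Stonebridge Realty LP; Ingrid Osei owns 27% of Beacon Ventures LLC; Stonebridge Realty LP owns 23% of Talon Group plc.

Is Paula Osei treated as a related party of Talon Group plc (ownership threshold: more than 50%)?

No

By spousal attribution (R2), Paula Osei is treated as also owning Ingrid Osei's interest in Beacon Ventures LLC, giving 73% + 27% = 100%.
By spousal attribution (R2), Paula Osei is treated as also owning Ingrid Osei's interest in Stonebridge Realty LP, giving 24% + 75% = 99%.
Chain via Beacon Ventures LLC (R3): 100% × 11% = 11% of Talon Group plc.
Chain via Stonebridge Realty LP (R3): 99% × 23% = 22.77% of Talon Group plc.
Aggregating (R1): 11% + 22.77% = 33.77%.
33.77% does not exceed the 50% threshold, so Paula is not a related party to Talon Group plc.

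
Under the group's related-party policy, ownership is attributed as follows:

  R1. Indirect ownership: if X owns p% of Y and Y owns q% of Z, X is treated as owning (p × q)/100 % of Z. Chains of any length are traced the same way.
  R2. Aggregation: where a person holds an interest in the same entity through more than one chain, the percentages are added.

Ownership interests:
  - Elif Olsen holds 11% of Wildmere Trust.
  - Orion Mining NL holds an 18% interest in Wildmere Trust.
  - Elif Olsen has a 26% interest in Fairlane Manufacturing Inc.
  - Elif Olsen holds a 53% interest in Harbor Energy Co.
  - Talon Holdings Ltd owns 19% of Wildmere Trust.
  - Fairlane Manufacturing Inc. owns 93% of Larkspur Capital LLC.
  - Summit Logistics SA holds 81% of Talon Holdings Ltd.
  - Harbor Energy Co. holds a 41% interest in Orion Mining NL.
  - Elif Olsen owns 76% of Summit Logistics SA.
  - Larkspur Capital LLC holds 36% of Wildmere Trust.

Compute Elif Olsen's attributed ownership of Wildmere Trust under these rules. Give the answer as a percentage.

Chain via Harbor Energy Co. → Orion Mining NL (R1): 53% × 41% × 18% = 3.9114% of Wildmere Trust.
Chain via Fairlane Manufacturing Inc. → Larkspur Capital LLC (R1): 26% × 93% × 36% = 8.7048% of Wildmere Trust.
Chain via Summit Logistics SA → Talon Holdings Ltd (R1): 76% × 81% × 19% = 11.6964% of Wildmere Trust.
Direct interest in Wildmere Trust: 11%.
Aggregating (R2): 3.9114% + 8.7048% + 11.6964% + 11% = 35.3126%.

35.3126%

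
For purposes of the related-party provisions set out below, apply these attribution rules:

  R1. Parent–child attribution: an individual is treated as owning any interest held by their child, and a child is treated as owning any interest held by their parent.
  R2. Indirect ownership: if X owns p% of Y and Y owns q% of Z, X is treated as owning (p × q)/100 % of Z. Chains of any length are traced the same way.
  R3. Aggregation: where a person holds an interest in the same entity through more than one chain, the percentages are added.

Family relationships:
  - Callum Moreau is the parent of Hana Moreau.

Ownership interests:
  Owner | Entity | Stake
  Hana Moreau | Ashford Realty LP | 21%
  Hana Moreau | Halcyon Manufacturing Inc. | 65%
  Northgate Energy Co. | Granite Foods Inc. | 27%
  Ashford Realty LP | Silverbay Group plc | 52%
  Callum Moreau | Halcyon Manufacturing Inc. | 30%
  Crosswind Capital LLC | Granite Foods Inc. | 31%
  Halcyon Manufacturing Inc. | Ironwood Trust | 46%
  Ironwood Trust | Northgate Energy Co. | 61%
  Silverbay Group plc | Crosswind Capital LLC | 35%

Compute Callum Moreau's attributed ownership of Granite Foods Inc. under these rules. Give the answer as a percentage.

8.38221%

By parent–child attribution (R1), Callum Moreau is treated as also owning Hana Moreau's interest in Halcyon Manufacturing Inc, giving 30% + 65% = 95%.
By parent–child attribution (R1), Callum Moreau is treated as owning Hana Moreau's 21% interest in Ashford Realty LP.
Chain via Halcyon Manufacturing Inc. → Ironwood Trust → Northgate Energy Co. (R2): 95% × 46% × 61% × 27% = 7.19739% of Granite Foods Inc.
Chain via Ashford Realty LP → Silverbay Group plc → Crosswind Capital LLC (R2): 21% × 52% × 35% × 31% = 1.18482% of Granite Foods Inc.
Aggregating (R3): 7.19739% + 1.18482% = 8.38221%.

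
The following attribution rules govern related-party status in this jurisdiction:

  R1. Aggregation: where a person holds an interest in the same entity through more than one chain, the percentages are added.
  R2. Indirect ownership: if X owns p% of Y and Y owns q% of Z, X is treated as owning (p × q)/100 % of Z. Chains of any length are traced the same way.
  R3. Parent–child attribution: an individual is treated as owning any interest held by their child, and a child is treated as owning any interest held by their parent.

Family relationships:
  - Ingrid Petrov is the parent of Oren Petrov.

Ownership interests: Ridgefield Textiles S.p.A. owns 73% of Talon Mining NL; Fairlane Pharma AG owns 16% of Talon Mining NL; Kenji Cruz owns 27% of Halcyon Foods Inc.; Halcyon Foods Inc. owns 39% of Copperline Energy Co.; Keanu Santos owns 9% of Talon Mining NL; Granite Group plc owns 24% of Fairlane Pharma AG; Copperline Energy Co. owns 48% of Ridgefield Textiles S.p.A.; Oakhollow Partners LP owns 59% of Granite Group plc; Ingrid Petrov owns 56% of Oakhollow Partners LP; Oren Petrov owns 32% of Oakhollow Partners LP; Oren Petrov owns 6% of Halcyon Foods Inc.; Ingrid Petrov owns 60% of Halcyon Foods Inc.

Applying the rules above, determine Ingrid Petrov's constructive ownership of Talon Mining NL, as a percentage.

11.013024%

By parent–child attribution (R3), Ingrid Petrov is treated as also owning Oren Petrov's interest in Oakhollow Partners LP, giving 56% + 32% = 88%.
By parent–child attribution (R3), Ingrid Petrov is treated as also owning Oren Petrov's interest in Halcyon Foods Inc, giving 60% + 6% = 66%.
Chain via Oakhollow Partners LP → Granite Group plc → Fairlane Pharma AG (R2): 88% × 59% × 24% × 16% = 1.993728% of Talon Mining NL.
Chain via Halcyon Foods Inc. → Copperline Energy Co. → Ridgefield Textiles S.p.A. (R2): 66% × 39% × 48% × 73% = 9.019296% of Talon Mining NL.
Aggregating (R1): 1.993728% + 9.019296% = 11.013024%.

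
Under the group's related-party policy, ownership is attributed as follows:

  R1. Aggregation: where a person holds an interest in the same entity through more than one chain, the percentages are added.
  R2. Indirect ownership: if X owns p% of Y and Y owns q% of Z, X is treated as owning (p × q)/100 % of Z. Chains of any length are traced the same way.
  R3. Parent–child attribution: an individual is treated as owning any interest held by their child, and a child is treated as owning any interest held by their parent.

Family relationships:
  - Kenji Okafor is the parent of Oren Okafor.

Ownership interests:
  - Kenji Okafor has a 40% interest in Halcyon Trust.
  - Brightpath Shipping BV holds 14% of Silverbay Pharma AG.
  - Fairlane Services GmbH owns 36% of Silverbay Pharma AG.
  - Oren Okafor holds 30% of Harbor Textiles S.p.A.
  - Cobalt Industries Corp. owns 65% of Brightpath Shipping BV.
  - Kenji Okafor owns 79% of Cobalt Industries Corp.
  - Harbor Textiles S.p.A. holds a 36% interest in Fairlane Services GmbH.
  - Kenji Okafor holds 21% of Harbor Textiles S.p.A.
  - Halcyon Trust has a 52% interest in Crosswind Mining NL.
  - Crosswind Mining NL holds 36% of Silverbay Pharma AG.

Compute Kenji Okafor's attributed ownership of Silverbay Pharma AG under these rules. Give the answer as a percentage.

By parent–child attribution (R3), Kenji Okafor is treated as also owning Oren Okafor's interest in Harbor Textiles S.p.A, giving 21% + 30% = 51%.
Chain via Halcyon Trust → Crosswind Mining NL (R2): 40% × 52% × 36% = 7.488% of Silverbay Pharma AG.
Chain via Harbor Textiles S.p.A. → Fairlane Services GmbH (R2): 51% × 36% × 36% = 6.6096% of Silverbay Pharma AG.
Chain via Cobalt Industries Corp. → Brightpath Shipping BV (R2): 79% × 65% × 14% = 7.189% of Silverbay Pharma AG.
Aggregating (R1): 7.488% + 6.6096% + 7.189% = 21.2866%.

21.2866%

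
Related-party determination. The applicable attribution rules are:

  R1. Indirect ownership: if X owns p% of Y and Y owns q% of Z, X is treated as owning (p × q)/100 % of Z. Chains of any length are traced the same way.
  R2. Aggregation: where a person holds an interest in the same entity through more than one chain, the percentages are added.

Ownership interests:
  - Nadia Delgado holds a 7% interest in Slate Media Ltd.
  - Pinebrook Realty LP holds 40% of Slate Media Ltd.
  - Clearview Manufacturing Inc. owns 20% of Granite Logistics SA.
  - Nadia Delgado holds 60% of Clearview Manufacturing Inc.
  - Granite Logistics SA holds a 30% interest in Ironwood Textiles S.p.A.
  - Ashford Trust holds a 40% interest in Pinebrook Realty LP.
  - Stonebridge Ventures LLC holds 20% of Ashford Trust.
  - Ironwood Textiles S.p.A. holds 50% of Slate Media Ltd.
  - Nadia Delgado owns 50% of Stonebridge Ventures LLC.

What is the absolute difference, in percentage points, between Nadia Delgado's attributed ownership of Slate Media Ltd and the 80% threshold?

69.6

Chain via Clearview Manufacturing Inc. → Granite Logistics SA → Ironwood Textiles S.p.A. (R1): 60% × 20% × 30% × 50% = 1.8% of Slate Media Ltd.
Chain via Stonebridge Ventures LLC → Ashford Trust → Pinebrook Realty LP (R1): 50% × 20% × 40% × 40% = 1.6% of Slate Media Ltd.
Direct interest in Slate Media Ltd: 7%.
Aggregating (R2): 1.8% + 1.6% + 7% = 10.4%.
10.4% falls short of the 80% threshold by 69.6 percentage points.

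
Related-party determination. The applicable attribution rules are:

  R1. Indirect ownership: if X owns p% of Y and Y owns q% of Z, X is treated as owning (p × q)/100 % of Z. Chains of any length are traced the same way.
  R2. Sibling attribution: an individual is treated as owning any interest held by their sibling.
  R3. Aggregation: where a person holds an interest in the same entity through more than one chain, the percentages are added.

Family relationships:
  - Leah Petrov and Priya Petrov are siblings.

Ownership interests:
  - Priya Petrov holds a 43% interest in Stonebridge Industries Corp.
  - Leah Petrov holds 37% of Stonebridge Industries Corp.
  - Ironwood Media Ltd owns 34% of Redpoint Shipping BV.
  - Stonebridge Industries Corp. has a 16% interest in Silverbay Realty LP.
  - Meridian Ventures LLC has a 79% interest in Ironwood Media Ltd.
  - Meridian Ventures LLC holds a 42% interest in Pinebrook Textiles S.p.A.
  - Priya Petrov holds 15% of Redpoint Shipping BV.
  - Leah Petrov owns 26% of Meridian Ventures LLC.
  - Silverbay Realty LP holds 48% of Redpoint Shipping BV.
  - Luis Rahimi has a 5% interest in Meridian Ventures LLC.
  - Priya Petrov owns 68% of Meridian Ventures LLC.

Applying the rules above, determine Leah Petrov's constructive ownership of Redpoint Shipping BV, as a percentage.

46.3924%

By sibling attribution (R2), Leah Petrov is treated as also owning Priya Petrov's interest in Stonebridge Industries Corp, giving 37% + 43% = 80%.
By sibling attribution (R2), Leah Petrov is treated as also owning Priya Petrov's interest in Meridian Ventures LLC, giving 26% + 68% = 94%.
By sibling attribution (R2), Leah Petrov is treated as owning Priya Petrov's 15% interest in Redpoint Shipping BV.
Chain via Stonebridge Industries Corp. → Silverbay Realty LP (R1): 80% × 16% × 48% = 6.144% of Redpoint Shipping BV.
Chain via Meridian Ventures LLC → Ironwood Media Ltd (R1): 94% × 79% × 34% = 25.2484% of Redpoint Shipping BV.
Direct interest in Redpoint Shipping BV: 15%.
Aggregating (R3): 6.144% + 25.2484% + 15% = 46.3924%.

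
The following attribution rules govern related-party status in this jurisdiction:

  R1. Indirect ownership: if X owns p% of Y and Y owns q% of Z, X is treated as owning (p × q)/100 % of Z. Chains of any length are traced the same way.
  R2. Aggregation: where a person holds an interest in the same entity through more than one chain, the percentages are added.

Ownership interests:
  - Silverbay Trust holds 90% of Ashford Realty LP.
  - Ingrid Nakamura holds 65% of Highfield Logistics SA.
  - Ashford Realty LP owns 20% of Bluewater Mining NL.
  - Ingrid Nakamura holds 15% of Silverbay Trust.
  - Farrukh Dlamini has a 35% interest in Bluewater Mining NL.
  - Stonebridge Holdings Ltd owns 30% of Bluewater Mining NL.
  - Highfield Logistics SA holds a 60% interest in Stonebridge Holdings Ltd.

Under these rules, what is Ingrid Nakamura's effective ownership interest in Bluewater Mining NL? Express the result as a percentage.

14.4%

Chain via Highfield Logistics SA → Stonebridge Holdings Ltd (R1): 65% × 60% × 30% = 11.7% of Bluewater Mining NL.
Chain via Silverbay Trust → Ashford Realty LP (R1): 15% × 90% × 20% = 2.7% of Bluewater Mining NL.
Aggregating (R2): 11.7% + 2.7% = 14.4%.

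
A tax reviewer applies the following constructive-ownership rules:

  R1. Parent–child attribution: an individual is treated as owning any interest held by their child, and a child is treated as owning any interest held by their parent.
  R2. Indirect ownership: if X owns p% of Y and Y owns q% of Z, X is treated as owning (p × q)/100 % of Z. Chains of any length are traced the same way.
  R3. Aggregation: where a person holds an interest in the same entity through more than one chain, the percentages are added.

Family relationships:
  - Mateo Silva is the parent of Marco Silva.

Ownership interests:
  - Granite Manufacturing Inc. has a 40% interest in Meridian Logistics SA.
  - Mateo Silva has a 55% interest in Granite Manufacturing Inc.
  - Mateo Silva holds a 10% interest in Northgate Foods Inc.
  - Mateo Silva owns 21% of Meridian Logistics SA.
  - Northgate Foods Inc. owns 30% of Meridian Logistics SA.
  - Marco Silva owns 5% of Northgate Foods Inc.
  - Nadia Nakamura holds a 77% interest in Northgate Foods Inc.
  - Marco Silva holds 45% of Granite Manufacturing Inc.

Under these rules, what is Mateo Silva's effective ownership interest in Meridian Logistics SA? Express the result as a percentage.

65.5%

By parent–child attribution (R1), Mateo Silva is treated as also owning Marco Silva's interest in Granite Manufacturing Inc, giving 55% + 45% = 100%.
By parent–child attribution (R1), Mateo Silva is treated as also owning Marco Silva's interest in Northgate Foods Inc, giving 10% + 5% = 15%.
Chain via Granite Manufacturing Inc. (R2): 100% × 40% = 40% of Meridian Logistics SA.
Chain via Northgate Foods Inc. (R2): 15% × 30% = 4.5% of Meridian Logistics SA.
Direct interest in Meridian Logistics SA: 21%.
Aggregating (R3): 40% + 4.5% + 21% = 65.5%.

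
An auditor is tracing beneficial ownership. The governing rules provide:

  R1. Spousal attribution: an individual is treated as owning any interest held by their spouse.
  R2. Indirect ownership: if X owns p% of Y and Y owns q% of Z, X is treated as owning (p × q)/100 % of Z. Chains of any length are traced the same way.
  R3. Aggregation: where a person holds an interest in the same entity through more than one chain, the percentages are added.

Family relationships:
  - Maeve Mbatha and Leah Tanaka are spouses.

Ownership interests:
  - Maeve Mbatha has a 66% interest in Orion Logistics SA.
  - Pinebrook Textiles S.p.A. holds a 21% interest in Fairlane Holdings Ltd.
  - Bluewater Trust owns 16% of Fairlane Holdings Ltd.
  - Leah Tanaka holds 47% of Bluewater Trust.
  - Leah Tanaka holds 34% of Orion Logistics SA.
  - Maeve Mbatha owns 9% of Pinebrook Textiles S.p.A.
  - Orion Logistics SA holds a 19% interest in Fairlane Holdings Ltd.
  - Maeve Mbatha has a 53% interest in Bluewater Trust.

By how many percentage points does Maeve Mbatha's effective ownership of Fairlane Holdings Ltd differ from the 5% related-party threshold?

31.89

By spousal attribution (R1), Maeve Mbatha is treated as also owning Leah Tanaka's interest in Orion Logistics SA, giving 66% + 34% = 100%.
By spousal attribution (R1), Maeve Mbatha is treated as also owning Leah Tanaka's interest in Bluewater Trust, giving 53% + 47% = 100%.
Chain via Orion Logistics SA (R2): 100% × 19% = 19% of Fairlane Holdings Ltd.
Chain via Bluewater Trust (R2): 100% × 16% = 16% of Fairlane Holdings Ltd.
Chain via Pinebrook Textiles S.p.A. (R2): 9% × 21% = 1.89% of Fairlane Holdings Ltd.
Aggregating (R3): 19% + 16% + 1.89% = 36.89%.
36.89% exceeds the 5% threshold by 31.89 percentage points.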